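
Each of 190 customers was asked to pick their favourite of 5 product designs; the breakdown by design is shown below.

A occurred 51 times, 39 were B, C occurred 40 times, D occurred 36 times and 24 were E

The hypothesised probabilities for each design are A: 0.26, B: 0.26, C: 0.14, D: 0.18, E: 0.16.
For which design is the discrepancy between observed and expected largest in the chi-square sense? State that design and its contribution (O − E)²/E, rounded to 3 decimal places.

Expected counts E_i = n·p_i: 190×0.26 = 49.4, 190×0.26 = 49.4, 190×0.14 = 26.6, 190×0.18 = 34.2, 190×0.16 = 30.4.
χ² = (51−49.4)²/49.4 + (39−49.4)²/49.4 + (40−26.6)²/26.6 + (36−34.2)²/34.2 + (24−30.4)²/30.4
   = 0.0518 + 2.1895 + 6.7504 + 0.0947 + 1.3474
The largest term is for C: 6.750.

C, 6.750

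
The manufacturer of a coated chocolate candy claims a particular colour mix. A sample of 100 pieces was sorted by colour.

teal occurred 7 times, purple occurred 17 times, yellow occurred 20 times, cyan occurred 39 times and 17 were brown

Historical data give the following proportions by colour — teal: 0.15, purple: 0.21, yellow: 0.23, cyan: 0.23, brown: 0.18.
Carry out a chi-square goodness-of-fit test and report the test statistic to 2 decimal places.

Expected counts E_i = n·p_i: 100×0.15 = 15, 100×0.21 = 21, 100×0.23 = 23, 100×0.23 = 23, 100×0.18 = 18.
teal: (7 − 15)²/15 = 64/15 = 4.267
purple: (17 − 21)²/21 = 16/21 = 0.762
yellow: (20 − 23)²/23 = 9/23 = 0.391
cyan: (39 − 23)²/23 = 256/23 = 11.130
brown: (17 − 18)²/18 = 1/18 = 0.056
Sum = 16.61

16.61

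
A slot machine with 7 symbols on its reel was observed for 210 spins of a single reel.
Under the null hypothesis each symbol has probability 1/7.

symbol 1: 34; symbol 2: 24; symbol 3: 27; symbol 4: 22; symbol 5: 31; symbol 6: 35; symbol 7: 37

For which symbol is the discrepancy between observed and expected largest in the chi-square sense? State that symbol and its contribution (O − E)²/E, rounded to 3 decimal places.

Under H₀ each category has probability 1/7, so each expected count is 210/7 = 30.
χ² = (34−30)²/30 + (24−30)²/30 + (27−30)²/30 + (22−30)²/30 + (31−30)²/30 + (35−30)²/30 + (37−30)²/30
   = 0.5333 + 1.2000 + 0.3000 + 2.1333 + 0.0333 + 0.8333 + 1.6333
The largest term is for symbol 4: 2.133.

symbol 4, 2.133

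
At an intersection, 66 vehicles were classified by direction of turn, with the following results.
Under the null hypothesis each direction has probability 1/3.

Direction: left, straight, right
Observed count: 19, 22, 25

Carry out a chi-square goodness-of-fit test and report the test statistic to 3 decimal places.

0.818

Under H₀ each category has probability 1/3, so each expected count is 66/3 = 22.
left: (19 − 22)²/22 = 9/22 = 0.4091
straight: (22 − 22)²/22 = 0/22 = 0.0000
right: (25 − 22)²/22 = 9/22 = 0.4091
Sum = 0.818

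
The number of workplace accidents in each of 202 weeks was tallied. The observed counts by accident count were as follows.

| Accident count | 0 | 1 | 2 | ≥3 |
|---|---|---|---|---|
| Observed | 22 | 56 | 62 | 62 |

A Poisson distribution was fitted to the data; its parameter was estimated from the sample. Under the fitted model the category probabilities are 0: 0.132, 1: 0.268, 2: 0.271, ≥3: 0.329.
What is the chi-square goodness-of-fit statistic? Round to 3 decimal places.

Expected counts E_i = n·p_i: 202×0.132 = 26.664, 202×0.268 = 54.136, 202×0.271 = 54.742, 202×0.329 = 66.458.
χ² = (22−26.664)²/26.664 + (56−54.136)²/54.136 + (62−54.742)²/54.742 + (62−66.458)²/66.458
   = 0.8158 + 0.0642 + 0.9623 + 0.2990
Sum = 2.141

2.141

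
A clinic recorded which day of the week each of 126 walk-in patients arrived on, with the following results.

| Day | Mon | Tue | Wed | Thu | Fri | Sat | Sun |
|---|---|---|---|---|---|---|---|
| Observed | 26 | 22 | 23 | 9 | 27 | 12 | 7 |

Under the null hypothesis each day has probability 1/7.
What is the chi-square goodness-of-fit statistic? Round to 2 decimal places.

23.56

Under H₀ each category has probability 1/7, so each expected count is 126/7 = 18.
Mon: (26 − 18)²/18 = 64/18 = 3.556
Tue: (22 − 18)²/18 = 16/18 = 0.889
Wed: (23 − 18)²/18 = 25/18 = 1.389
Thu: (9 − 18)²/18 = 81/18 = 4.500
Fri: (27 − 18)²/18 = 81/18 = 4.500
Sat: (12 − 18)²/18 = 36/18 = 2.000
Sun: (7 − 18)²/18 = 121/18 = 6.722
Sum = 23.56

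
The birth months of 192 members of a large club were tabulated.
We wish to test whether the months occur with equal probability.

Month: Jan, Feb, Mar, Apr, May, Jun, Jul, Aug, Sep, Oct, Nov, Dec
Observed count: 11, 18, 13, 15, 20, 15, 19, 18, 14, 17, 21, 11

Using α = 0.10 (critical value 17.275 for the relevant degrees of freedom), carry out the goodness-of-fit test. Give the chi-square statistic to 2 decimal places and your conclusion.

Under H₀ each category has probability 1/12, so each expected count is 192/12 = 16.
χ² = (11−16)²/16 + (18−16)²/16 + (13−16)²/16 + (15−16)²/16 + (20−16)²/16 + (15−16)²/16 + (19−16)²/16 + (18−16)²/16 + (14−16)²/16 + (17−16)²/16 + (21−16)²/16 + (11−16)²/16
   = 1.563 + 0.250 + 0.563 + 0.063 + 1.000 + 0.063 + 0.563 + 0.250 + 0.250 + 0.063 + 1.563 + 1.563
Sum = 7.75
df = 11. Since 7.75 < 17.275, we do not reject H₀.

7.75; do not reject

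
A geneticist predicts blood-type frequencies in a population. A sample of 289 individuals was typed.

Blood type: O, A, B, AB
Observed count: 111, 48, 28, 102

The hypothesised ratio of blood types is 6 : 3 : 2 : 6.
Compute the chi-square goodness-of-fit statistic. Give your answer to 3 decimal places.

Ratio total = 17. Expected counts: 289×6/17 = 102, 289×3/17 = 51, 289×2/17 = 34, 289×6/17 = 102.
χ² = (111−102)²/102 + (48−51)²/51 + (28−34)²/34 + (102−102)²/102
   = 0.7941 + 0.1765 + 1.0588 + 0.0000
Sum = 2.029

2.029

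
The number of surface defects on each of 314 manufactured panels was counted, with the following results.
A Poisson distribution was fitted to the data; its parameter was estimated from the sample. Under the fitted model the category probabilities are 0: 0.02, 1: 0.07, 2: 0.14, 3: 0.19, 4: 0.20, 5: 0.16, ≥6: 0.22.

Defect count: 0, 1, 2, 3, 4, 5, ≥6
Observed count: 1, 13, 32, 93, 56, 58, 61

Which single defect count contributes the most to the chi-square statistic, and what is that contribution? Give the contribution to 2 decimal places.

3, 18.63

Expected counts E_i = n·p_i: 314×0.02 = 6.28, 314×0.07 = 21.98, 314×0.14 = 43.96, 314×0.19 = 59.66, 314×0.20 = 62.8, 314×0.16 = 50.24, 314×0.22 = 69.08.
0: (1 − 6.28)²/6.28 = 27.8784/6.28 = 4.439
1: (13 − 21.98)²/21.98 = 80.6404/21.98 = 3.669
2: (32 − 43.96)²/43.96 = 143.0416/43.96 = 3.254
3: (93 − 59.66)²/59.66 = 1111.5556/59.66 = 18.632
4: (56 − 62.8)²/62.8 = 46.24/62.8 = 0.736
5: (58 − 50.24)²/50.24 = 60.2176/50.24 = 1.199
≥6: (61 − 69.08)²/69.08 = 65.2864/69.08 = 0.945
The largest term is for 3: 18.63.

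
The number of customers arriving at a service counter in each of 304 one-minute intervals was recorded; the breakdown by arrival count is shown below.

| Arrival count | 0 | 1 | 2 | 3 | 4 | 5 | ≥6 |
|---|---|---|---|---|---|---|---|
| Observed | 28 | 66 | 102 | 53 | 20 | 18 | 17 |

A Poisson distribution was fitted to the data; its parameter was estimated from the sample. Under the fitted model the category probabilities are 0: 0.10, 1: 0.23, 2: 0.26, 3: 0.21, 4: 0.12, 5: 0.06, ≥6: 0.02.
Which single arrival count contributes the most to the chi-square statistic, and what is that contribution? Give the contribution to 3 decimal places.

≥6, 19.613

Expected counts E_i = n·p_i: 304×0.10 = 30.4, 304×0.23 = 69.92, 304×0.26 = 79.04, 304×0.21 = 63.84, 304×0.12 = 36.48, 304×0.06 = 18.24, 304×0.02 = 6.08.
χ² = (28−30.4)²/30.4 + (66−69.92)²/69.92 + (102−79.04)²/79.04 + (53−63.84)²/63.84 + (20−36.48)²/36.48 + (18−18.24)²/18.24 + (17−6.08)²/6.08
   = 0.1895 + 0.2198 + 6.6696 + 1.8406 + 7.4449 + 0.0032 + 19.6129
The largest term is for ≥6: 19.613.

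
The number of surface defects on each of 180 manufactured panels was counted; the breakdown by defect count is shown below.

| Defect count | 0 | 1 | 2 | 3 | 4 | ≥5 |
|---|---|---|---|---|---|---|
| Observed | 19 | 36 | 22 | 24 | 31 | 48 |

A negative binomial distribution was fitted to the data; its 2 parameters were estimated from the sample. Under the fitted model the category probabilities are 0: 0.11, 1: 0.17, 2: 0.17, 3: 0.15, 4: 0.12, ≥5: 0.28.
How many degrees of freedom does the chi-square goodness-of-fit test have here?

There are k = 6 categories and 2 parameters estimated from the data, so df = 6 − 1 − 2 = 3.

3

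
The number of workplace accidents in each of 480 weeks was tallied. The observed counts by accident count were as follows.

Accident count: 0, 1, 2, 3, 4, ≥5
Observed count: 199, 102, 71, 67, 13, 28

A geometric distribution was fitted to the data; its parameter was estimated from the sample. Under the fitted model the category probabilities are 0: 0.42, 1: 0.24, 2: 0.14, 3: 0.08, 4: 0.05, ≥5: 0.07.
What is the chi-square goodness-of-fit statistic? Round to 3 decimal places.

Expected counts E_i = n·p_i: 480×0.42 = 201.6, 480×0.24 = 115.2, 480×0.14 = 67.2, 480×0.08 = 38.4, 480×0.05 = 24, 480×0.07 = 33.6.
χ² = (199−201.6)²/201.6 + (102−115.2)²/115.2 + (71−67.2)²/67.2 + (67−38.4)²/38.4 + (13−24)²/24 + (28−33.6)²/33.6
   = 0.0335 + 1.5125 + 0.2149 + 21.3010 + 5.0417 + 0.9333
Sum = 29.037

29.037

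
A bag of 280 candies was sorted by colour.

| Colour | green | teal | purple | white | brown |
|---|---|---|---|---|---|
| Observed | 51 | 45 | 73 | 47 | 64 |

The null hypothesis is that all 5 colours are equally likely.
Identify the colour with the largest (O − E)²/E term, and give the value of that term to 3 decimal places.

purple, 5.161

Expected count for each of the 5 categories: 280/5 = 56.
cat         O        E   (O−E)²/E
green      51       56     0.4464
teal       45       56     2.1607
purple     73       56     5.1607
white      47       56     1.4464
brown      64       56     1.1429
The largest term is for purple: 5.161.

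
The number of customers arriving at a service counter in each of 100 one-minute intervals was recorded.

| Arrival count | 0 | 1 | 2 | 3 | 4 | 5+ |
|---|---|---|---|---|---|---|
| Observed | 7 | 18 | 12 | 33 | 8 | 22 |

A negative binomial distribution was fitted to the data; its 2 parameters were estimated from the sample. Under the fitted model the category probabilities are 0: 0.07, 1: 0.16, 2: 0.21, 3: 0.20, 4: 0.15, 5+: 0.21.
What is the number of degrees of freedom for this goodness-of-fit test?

There are k = 6 categories and 2 parameters estimated from the data, so df = 6 − 1 − 2 = 3.

3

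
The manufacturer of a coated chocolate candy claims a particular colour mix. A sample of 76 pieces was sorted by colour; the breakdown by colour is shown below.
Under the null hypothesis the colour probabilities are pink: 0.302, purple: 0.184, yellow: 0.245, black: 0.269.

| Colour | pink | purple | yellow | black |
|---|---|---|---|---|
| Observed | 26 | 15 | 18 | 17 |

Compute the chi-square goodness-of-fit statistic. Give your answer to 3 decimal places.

Expected counts E_i = n·p_i: 76×0.302 = 22.952, 76×0.184 = 13.984, 76×0.245 = 18.62, 76×0.269 = 20.444.
cat         O        E   (O−E)²/E
pink       26   22.952     0.4048
purple     15   13.984     0.0738
yellow     18    18.62     0.0206
black      17   20.444     0.5802
Sum = 1.079

1.079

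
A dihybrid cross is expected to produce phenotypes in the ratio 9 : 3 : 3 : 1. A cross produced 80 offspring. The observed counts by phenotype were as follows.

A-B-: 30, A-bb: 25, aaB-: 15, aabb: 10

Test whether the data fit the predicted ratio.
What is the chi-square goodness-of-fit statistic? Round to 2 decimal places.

Ratio total = 16. Expected counts: 80×9/16 = 45, 80×3/16 = 15, 80×3/16 = 15, 80×1/16 = 5.
A-B-: (30 − 45)²/45 = 225/45 = 5.000
A-bb: (25 − 15)²/15 = 100/15 = 6.667
aaB-: (15 − 15)²/15 = 0/15 = 0.000
aabb: (10 − 5)²/5 = 25/5 = 5.000
Sum = 16.67

16.67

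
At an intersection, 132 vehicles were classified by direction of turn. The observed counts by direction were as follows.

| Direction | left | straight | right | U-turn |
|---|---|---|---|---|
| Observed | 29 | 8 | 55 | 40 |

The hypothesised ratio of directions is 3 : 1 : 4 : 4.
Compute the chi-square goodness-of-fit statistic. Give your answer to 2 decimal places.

Ratio total = 12. Expected counts: 132×3/12 = 33, 132×1/12 = 11, 132×4/12 = 44, 132×4/12 = 44.
left: (29 − 33)²/33 = 16/33 = 0.485
straight: (8 − 11)²/11 = 9/11 = 0.818
right: (55 − 44)²/44 = 121/44 = 2.750
U-turn: (40 − 44)²/44 = 16/44 = 0.364
Sum = 4.42

4.42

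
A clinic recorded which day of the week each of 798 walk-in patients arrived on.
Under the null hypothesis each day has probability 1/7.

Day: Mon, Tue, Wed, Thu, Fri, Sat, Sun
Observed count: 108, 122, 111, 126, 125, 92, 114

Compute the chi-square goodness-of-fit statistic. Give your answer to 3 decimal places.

7.526

Under H₀ each category has probability 1/7, so each expected count is 798/7 = 114.
cat         O        E   (O−E)²/E
Mon       108      114     0.3158
Tue       122      114     0.5614
Wed       111      114     0.0789
Thu       126      114     1.2632
Fri       125      114     1.0614
Sat        92      114     4.2456
Sun       114      114     0.0000
Sum = 7.526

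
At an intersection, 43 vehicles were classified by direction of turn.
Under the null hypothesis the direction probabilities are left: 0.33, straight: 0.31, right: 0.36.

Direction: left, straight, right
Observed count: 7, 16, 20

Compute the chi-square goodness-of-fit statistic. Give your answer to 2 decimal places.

5.50

Expected counts E_i = n·p_i: 43×0.33 = 14.19, 43×0.31 = 13.33, 43×0.36 = 15.48.
left: (7 − 14.19)²/14.19 = 51.6961/14.19 = 3.643
straight: (16 − 13.33)²/13.33 = 7.1289/13.33 = 0.535
right: (20 − 15.48)²/15.48 = 20.4304/15.48 = 1.320
Sum = 5.50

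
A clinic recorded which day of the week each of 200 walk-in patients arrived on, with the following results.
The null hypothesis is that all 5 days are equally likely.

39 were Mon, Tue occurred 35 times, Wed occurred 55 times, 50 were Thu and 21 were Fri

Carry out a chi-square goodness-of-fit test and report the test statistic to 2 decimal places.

Under H₀ each category has probability 1/5, so each expected count is 200/5 = 40.
χ² = (39−40)²/40 + (35−40)²/40 + (55−40)²/40 + (50−40)²/40 + (21−40)²/40
   = 0.025 + 0.625 + 5.625 + 2.500 + 9.025
Sum = 17.80

17.80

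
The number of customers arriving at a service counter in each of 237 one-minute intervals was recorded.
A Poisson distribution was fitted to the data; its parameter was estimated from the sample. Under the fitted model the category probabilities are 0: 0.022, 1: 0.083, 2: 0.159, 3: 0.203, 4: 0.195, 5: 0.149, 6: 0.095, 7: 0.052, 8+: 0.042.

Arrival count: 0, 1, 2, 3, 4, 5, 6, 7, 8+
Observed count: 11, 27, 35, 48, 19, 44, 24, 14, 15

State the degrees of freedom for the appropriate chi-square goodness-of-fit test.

There are k = 9 categories and 1 parameter estimated from the data, so df = 9 − 1 − 1 = 7.

7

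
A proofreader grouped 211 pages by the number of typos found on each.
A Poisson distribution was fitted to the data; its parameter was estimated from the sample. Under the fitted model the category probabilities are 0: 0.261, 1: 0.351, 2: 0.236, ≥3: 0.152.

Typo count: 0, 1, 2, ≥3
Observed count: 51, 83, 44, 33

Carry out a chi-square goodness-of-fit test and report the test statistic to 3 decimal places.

2.081

Expected counts E_i = n·p_i: 211×0.261 = 55.071, 211×0.351 = 74.061, 211×0.236 = 49.796, 211×0.152 = 32.072.
χ² = (51−55.071)²/55.071 + (83−74.061)²/74.061 + (44−49.796)²/49.796 + (33−32.072)²/32.072
   = 0.3009 + 1.0789 + 0.6746 + 0.0269
Sum = 2.081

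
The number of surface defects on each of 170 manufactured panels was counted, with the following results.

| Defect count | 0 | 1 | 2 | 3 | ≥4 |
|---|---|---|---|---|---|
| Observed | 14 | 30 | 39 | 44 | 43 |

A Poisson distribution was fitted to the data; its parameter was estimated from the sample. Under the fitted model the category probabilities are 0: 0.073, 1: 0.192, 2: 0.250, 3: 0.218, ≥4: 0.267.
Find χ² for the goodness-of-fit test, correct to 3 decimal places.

2.131

Expected counts E_i = n·p_i: 170×0.073 = 12.41, 170×0.192 = 32.64, 170×0.250 = 42.5, 170×0.218 = 37.06, 170×0.267 = 45.39.
cat         O        E   (O−E)²/E
0          14    12.41     0.2037
1          30    32.64     0.2135
2          39     42.5     0.2882
3          44    37.06     1.2996
≥4         43    45.39     0.1258
Sum = 2.131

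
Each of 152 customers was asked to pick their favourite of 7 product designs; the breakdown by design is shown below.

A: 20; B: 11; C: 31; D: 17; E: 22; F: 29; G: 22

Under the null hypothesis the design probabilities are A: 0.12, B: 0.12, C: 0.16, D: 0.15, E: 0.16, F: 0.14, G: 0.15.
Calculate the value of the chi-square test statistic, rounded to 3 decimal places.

9.404

Expected counts E_i = n·p_i: 152×0.12 = 18.24, 152×0.12 = 18.24, 152×0.16 = 24.32, 152×0.15 = 22.8, 152×0.16 = 24.32, 152×0.14 = 21.28, 152×0.15 = 22.8.
A: (20 − 18.24)²/18.24 = 3.0976/18.24 = 0.1698
B: (11 − 18.24)²/18.24 = 52.4176/18.24 = 2.8738
C: (31 − 24.32)²/24.32 = 44.6224/24.32 = 1.8348
D: (17 − 22.8)²/22.8 = 33.64/22.8 = 1.4754
E: (22 − 24.32)²/24.32 = 5.3824/24.32 = 0.2213
F: (29 − 21.28)²/21.28 = 59.5984/21.28 = 2.8007
G: (22 − 22.8)²/22.8 = 0.64/22.8 = 0.0281
Sum = 9.404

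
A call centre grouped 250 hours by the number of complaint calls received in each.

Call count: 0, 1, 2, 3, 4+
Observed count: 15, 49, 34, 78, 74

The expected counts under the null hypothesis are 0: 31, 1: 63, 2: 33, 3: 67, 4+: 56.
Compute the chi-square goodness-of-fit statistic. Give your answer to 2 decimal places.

cat         O        E   (O−E)²/E
0          15       31      8.258
1          49       63      3.111
2          34       33      0.030
3          78       67      1.806
4+         74       56      5.786
Sum = 18.99

18.99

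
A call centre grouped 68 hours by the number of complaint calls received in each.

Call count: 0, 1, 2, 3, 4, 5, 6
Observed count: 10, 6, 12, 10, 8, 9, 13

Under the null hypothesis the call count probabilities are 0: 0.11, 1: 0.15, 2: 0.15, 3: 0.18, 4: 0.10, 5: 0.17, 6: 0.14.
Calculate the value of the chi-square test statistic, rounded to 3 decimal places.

Expected counts E_i = n·p_i: 68×0.11 = 7.48, 68×0.15 = 10.2, 68×0.15 = 10.2, 68×0.18 = 12.24, 68×0.10 = 6.8, 68×0.17 = 11.56, 68×0.14 = 9.52.
cat         O        E   (O−E)²/E
0          10     7.48     0.8490
1           6     10.2     1.7294
2          12     10.2     0.3176
3          10    12.24     0.4099
4           8      6.8     0.2118
5           9    11.56     0.5669
6          13     9.52     1.2721
Sum = 5.357

5.357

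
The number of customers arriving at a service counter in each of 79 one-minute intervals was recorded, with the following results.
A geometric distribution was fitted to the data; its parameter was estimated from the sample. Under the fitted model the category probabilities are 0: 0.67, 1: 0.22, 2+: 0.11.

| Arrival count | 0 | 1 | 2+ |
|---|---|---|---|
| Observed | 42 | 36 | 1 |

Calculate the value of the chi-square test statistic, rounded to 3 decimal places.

Expected counts E_i = n·p_i: 79×0.67 = 52.93, 79×0.22 = 17.38, 79×0.11 = 8.69.
χ² = (42−52.93)²/52.93 + (36−17.38)²/17.38 + (1−8.69)²/8.69
   = 2.2570 + 19.9485 + 6.8051
Sum = 29.011

29.011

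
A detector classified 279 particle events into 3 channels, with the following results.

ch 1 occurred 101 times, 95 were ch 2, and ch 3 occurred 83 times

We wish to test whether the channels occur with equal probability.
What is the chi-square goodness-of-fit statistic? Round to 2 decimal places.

1.81

Expected count for each of the 3 categories: 279/3 = 93.
χ² = (101−93)²/93 + (95−93)²/93 + (83−93)²/93
   = 0.688 + 0.043 + 1.075
Sum = 1.81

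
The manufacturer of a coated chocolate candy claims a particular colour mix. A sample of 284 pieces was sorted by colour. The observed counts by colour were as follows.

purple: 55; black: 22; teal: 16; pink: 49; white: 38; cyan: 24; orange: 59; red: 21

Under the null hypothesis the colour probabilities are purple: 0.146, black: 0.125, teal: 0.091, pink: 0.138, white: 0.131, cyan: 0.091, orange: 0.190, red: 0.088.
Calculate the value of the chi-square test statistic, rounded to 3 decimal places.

Expected counts E_i = n·p_i: 284×0.146 = 41.464, 284×0.125 = 35.5, 284×0.091 = 25.844, 284×0.138 = 39.192, 284×0.131 = 37.204, 284×0.091 = 25.844, 284×0.190 = 53.96, 284×0.088 = 24.992.
χ² = (55−41.464)²/41.464 + (22−35.5)²/35.5 + (16−25.844)²/25.844 + (49−39.192)²/39.192 + (38−37.204)²/37.204 + (24−25.844)²/25.844 + (59−53.96)²/53.96 + (21−24.992)²/24.992
   = 4.4189 + 5.1338 + 3.7496 + 2.4545 + 0.0170 + 0.1316 + 0.4707 + 0.6376
Sum = 17.014

17.014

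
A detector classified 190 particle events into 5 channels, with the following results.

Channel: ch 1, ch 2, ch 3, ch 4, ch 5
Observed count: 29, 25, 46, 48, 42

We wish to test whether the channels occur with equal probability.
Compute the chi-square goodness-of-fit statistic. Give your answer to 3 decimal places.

11.316

Under H₀ each category has probability 1/5, so each expected count is 190/5 = 38.
ch 1: (29 − 38)²/38 = 81/38 = 2.1316
ch 2: (25 − 38)²/38 = 169/38 = 4.4474
ch 3: (46 − 38)²/38 = 64/38 = 1.6842
ch 4: (48 − 38)²/38 = 100/38 = 2.6316
ch 5: (42 − 38)²/38 = 16/38 = 0.4211
Sum = 11.316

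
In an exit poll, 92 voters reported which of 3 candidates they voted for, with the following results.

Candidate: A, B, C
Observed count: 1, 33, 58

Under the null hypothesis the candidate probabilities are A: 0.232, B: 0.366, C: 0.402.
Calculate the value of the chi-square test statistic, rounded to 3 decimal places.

31.347

Expected counts E_i = n·p_i: 92×0.232 = 21.344, 92×0.366 = 33.672, 92×0.402 = 36.984.
cat         O        E   (O−E)²/E
A           1   21.344    19.3909
B          33   33.672     0.0134
C          58   36.984    11.9423
Sum = 31.347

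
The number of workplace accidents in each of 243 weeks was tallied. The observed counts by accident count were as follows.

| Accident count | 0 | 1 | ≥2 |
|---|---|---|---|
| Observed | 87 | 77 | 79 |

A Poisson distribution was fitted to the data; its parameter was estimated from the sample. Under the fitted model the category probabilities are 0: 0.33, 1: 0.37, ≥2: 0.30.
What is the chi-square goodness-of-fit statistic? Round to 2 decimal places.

Expected counts E_i = n·p_i: 243×0.33 = 80.19, 243×0.37 = 89.91, 243×0.30 = 72.9.
cat         O        E   (O−E)²/E
0          87    80.19      0.578
1          77    89.91      1.854
≥2         79     72.9      0.510
Sum = 2.94

2.94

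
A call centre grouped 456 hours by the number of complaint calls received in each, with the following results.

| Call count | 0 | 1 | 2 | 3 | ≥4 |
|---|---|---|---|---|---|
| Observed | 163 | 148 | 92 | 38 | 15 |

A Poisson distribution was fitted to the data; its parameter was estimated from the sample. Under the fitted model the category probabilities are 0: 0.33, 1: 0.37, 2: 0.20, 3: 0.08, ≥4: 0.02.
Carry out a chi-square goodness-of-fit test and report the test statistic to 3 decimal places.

Expected counts E_i = n·p_i: 456×0.33 = 150.48, 456×0.37 = 168.72, 456×0.20 = 91.2, 456×0.08 = 36.48, 456×0.02 = 9.12.
χ² = (163−150.48)²/150.48 + (148−168.72)²/168.72 + (92−91.2)²/91.2 + (38−36.48)²/36.48 + (15−9.12)²/9.12
   = 1.0417 + 2.5446 + 0.0070 + 0.0633 + 3.7911
Sum = 7.448

7.448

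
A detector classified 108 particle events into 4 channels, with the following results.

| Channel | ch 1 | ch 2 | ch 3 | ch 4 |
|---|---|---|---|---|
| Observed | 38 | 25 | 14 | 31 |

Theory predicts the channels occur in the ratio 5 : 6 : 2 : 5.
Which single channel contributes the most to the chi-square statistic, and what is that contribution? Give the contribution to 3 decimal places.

ch 2, 3.361

Ratio total = 18. Expected counts: 108×5/18 = 30, 108×6/18 = 36, 108×2/18 = 12, 108×5/18 = 30.
cat         O        E   (O−E)²/E
ch 1       38       30     2.1333
ch 2       25       36     3.3611
ch 3       14       12     0.3333
ch 4       31       30     0.0333
The largest term is for ch 2: 3.361.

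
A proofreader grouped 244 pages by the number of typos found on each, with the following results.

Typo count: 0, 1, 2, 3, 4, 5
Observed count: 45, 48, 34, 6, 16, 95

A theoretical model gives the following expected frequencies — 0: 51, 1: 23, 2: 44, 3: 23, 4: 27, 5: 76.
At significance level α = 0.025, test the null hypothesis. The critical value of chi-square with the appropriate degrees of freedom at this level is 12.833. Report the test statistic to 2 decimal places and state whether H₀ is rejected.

51.95; reject

0: (45 − 51)²/51 = 36/51 = 0.706
1: (48 − 23)²/23 = 625/23 = 27.174
2: (34 − 44)²/44 = 100/44 = 2.273
3: (6 − 23)²/23 = 289/23 = 12.565
4: (16 − 27)²/27 = 121/27 = 4.481
5: (95 − 76)²/76 = 361/76 = 4.750
Sum = 51.95
df = 5. Since 51.95 > 12.833, we reject H₀.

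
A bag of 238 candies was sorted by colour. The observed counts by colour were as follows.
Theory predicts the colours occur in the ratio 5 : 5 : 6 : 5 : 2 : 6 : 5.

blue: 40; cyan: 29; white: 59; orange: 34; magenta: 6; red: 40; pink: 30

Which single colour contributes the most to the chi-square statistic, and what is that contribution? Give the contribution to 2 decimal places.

Ratio total = 34. Expected counts: 238×5/34 = 35, 238×5/34 = 35, 238×6/34 = 42, 238×5/34 = 35, 238×2/34 = 14, 238×6/34 = 42, 238×5/34 = 35.
blue: (40 − 35)²/35 = 25/35 = 0.714
cyan: (29 − 35)²/35 = 36/35 = 1.029
white: (59 − 42)²/42 = 289/42 = 6.881
orange: (34 − 35)²/35 = 1/35 = 0.029
magenta: (6 − 14)²/14 = 64/14 = 4.571
red: (40 − 42)²/42 = 4/42 = 0.095
pink: (30 − 35)²/35 = 25/35 = 0.714
The largest term is for white: 6.88.

white, 6.88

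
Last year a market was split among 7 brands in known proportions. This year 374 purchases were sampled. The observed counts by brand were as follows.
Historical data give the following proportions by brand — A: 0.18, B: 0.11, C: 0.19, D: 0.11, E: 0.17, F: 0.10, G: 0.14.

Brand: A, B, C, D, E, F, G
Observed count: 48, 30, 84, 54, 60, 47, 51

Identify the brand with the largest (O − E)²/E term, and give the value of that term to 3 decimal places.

A, 5.545

Expected counts E_i = n·p_i: 374×0.18 = 67.32, 374×0.11 = 41.14, 374×0.19 = 71.06, 374×0.11 = 41.14, 374×0.17 = 63.58, 374×0.10 = 37.4, 374×0.14 = 52.36.
A: (48 − 67.32)²/67.32 = 373.2624/67.32 = 5.5446
B: (30 − 41.14)²/41.14 = 124.0996/41.14 = 3.0165
C: (84 − 71.06)²/71.06 = 167.4436/71.06 = 2.3564
D: (54 − 41.14)²/41.14 = 165.3796/41.14 = 4.0199
E: (60 − 63.58)²/63.58 = 12.8164/63.58 = 0.2016
F: (47 − 37.4)²/37.4 = 92.16/37.4 = 2.4642
G: (51 − 52.36)²/52.36 = 1.8496/52.36 = 0.0353
The largest term is for A: 5.545.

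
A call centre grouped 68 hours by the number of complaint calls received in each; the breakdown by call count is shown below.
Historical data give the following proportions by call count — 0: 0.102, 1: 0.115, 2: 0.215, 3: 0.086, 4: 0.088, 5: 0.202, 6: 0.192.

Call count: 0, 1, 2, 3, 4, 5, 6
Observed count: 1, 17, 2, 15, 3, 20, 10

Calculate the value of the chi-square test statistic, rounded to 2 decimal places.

Expected counts E_i = n·p_i: 68×0.102 = 6.936, 68×0.115 = 7.82, 68×0.215 = 14.62, 68×0.086 = 5.848, 68×0.088 = 5.984, 68×0.202 = 13.736, 68×0.192 = 13.056.
0: (1 − 6.936)²/6.936 = 35.236096/6.936 = 5.080
1: (17 − 7.82)²/7.82 = 84.2724/7.82 = 10.777
2: (2 − 14.62)²/14.62 = 159.2644/14.62 = 10.894
3: (15 − 5.848)²/5.848 = 83.759104/5.848 = 14.323
4: (3 − 5.984)²/5.984 = 8.904256/5.984 = 1.488
5: (20 − 13.736)²/13.736 = 39.237696/13.736 = 2.857
6: (10 − 13.056)²/13.056 = 9.339136/13.056 = 0.715
Sum = 46.13

46.13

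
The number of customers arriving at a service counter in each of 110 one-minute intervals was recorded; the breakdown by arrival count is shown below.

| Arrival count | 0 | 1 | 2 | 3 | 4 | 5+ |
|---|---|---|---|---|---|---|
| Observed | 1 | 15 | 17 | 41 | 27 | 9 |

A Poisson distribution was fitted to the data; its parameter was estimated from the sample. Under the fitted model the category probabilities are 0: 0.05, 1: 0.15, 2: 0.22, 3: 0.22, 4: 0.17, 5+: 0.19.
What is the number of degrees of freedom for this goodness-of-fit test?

4

There are k = 6 categories and 1 parameter estimated from the data, so df = 6 − 1 − 1 = 4.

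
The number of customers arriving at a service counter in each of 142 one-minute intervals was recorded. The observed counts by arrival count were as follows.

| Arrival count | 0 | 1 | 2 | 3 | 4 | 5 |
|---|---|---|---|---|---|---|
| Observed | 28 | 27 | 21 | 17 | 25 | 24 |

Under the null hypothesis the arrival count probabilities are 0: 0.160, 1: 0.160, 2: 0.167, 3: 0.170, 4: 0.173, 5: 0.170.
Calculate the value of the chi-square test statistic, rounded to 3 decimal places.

4.464

Expected counts E_i = n·p_i: 142×0.160 = 22.72, 142×0.160 = 22.72, 142×0.167 = 23.714, 142×0.170 = 24.14, 142×0.173 = 24.566, 142×0.170 = 24.14.
0: (28 − 22.72)²/22.72 = 27.8784/22.72 = 1.2270
1: (27 − 22.72)²/22.72 = 18.3184/22.72 = 0.8063
2: (21 − 23.714)²/23.714 = 7.365796/23.714 = 0.3106
3: (17 − 24.14)²/24.14 = 50.9796/24.14 = 2.1118
4: (25 − 24.566)²/24.566 = 0.188356/24.566 = 0.0077
5: (24 − 24.14)²/24.14 = 0.0196/24.14 = 0.0008
Sum = 4.464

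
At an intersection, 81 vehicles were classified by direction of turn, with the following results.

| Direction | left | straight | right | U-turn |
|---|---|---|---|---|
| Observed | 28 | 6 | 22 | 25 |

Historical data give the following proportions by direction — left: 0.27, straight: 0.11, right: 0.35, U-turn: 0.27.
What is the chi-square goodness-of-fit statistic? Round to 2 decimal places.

4.54

Expected counts E_i = n·p_i: 81×0.27 = 21.87, 81×0.11 = 8.91, 81×0.35 = 28.35, 81×0.27 = 21.87.
left: (28 − 21.87)²/21.87 = 37.5769/21.87 = 1.718
straight: (6 − 8.91)²/8.91 = 8.4681/8.91 = 0.950
right: (22 − 28.35)²/28.35 = 40.3225/28.35 = 1.422
U-turn: (25 − 21.87)²/21.87 = 9.7969/21.87 = 0.448
Sum = 4.54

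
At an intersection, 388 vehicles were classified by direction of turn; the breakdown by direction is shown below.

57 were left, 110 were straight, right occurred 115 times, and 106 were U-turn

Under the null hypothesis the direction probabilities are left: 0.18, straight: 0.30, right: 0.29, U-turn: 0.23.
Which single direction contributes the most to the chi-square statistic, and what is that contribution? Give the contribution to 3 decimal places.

U-turn, 3.148

Expected counts E_i = n·p_i: 388×0.18 = 69.84, 388×0.30 = 116.4, 388×0.29 = 112.52, 388×0.23 = 89.24.
left: (57 − 69.84)²/69.84 = 164.8656/69.84 = 2.3606
straight: (110 − 116.4)²/116.4 = 40.96/116.4 = 0.3519
right: (115 − 112.52)²/112.52 = 6.1504/112.52 = 0.0547
U-turn: (106 − 89.24)²/89.24 = 280.8976/89.24 = 3.1477
The largest term is for U-turn: 3.148.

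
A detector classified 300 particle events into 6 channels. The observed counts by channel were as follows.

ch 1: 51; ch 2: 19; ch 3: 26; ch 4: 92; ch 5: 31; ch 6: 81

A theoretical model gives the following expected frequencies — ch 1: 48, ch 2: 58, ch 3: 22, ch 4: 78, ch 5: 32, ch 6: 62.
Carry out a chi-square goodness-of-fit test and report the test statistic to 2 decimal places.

cat         O        E   (O−E)²/E
ch 1       51       48      0.188
ch 2       19       58     26.224
ch 3       26       22      0.727
ch 4       92       78      2.513
ch 5       31       32      0.031
ch 6       81       62      5.823
Sum = 35.51

35.51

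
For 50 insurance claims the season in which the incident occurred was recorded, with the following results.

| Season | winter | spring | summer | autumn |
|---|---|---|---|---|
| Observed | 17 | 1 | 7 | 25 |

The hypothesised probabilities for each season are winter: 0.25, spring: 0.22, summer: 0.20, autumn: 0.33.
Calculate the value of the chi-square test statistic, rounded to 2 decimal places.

15.99

Expected counts E_i = n·p_i: 50×0.25 = 12.5, 50×0.22 = 11, 50×0.20 = 10, 50×0.33 = 16.5.
χ² = (17−12.5)²/12.5 + (1−11)²/11 + (7−10)²/10 + (25−16.5)²/16.5
   = 1.620 + 9.091 + 0.900 + 4.379
Sum = 15.99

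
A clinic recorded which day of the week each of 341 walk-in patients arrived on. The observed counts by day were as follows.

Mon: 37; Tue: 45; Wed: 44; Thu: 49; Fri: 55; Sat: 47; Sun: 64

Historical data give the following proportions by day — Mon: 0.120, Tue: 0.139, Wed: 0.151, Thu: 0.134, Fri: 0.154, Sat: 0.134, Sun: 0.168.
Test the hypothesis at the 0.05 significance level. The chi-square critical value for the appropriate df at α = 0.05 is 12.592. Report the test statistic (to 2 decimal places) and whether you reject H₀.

2.77; do not reject

Expected counts E_i = n·p_i: 341×0.120 = 40.92, 341×0.139 = 47.399, 341×0.151 = 51.491, 341×0.134 = 45.694, 341×0.154 = 52.514, 341×0.134 = 45.694, 341×0.168 = 57.288.
cat         O        E   (O−E)²/E
Mon        37    40.92      0.376
Tue        45   47.399      0.121
Wed        44   51.491      1.090
Thu        49   45.694      0.239
Fri        55   52.514      0.118
Sat        47   45.694      0.037
Sun        64   57.288      0.786
Sum = 2.77
df = 6. Since 2.77 < 12.592, we do not reject H₀.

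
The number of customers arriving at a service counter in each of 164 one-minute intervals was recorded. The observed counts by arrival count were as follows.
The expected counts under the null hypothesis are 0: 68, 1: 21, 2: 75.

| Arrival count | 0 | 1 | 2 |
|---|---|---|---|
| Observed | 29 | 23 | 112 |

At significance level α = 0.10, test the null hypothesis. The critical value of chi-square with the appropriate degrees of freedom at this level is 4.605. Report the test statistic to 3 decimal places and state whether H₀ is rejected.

40.811; reject

χ² = (29−68)²/68 + (23−21)²/21 + (112−75)²/75
   = 22.3676 + 0.1905 + 18.2533
Sum = 40.811
df = 2. Since 40.811 > 4.605, we reject H₀.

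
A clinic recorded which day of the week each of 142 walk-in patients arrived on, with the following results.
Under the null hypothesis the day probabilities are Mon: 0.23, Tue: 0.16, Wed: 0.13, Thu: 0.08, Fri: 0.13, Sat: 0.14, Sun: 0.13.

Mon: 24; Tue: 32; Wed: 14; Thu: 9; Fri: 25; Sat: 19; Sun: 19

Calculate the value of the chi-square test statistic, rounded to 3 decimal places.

10.026

Expected counts E_i = n·p_i: 142×0.23 = 32.66, 142×0.16 = 22.72, 142×0.13 = 18.46, 142×0.08 = 11.36, 142×0.13 = 18.46, 142×0.14 = 19.88, 142×0.13 = 18.46.
Mon: (24 − 32.66)²/32.66 = 74.9956/32.66 = 2.2963
Tue: (32 − 22.72)²/22.72 = 86.1184/22.72 = 3.7904
Wed: (14 − 18.46)²/18.46 = 19.8916/18.46 = 1.0776
Thu: (9 − 11.36)²/11.36 = 5.5696/11.36 = 0.4903
Fri: (25 − 18.46)²/18.46 = 42.7716/18.46 = 2.3170
Sat: (19 − 19.88)²/19.88 = 0.7744/19.88 = 0.0390
Sun: (19 − 18.46)²/18.46 = 0.2916/18.46 = 0.0158
Sum = 10.026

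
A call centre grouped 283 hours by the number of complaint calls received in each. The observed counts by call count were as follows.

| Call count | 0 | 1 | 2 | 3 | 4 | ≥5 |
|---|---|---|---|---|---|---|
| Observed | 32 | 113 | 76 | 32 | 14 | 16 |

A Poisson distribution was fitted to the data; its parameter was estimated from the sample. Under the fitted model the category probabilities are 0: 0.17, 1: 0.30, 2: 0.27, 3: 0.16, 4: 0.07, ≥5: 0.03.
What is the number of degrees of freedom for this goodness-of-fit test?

4

There are k = 6 categories and 1 parameter estimated from the data, so df = 6 − 1 − 1 = 4.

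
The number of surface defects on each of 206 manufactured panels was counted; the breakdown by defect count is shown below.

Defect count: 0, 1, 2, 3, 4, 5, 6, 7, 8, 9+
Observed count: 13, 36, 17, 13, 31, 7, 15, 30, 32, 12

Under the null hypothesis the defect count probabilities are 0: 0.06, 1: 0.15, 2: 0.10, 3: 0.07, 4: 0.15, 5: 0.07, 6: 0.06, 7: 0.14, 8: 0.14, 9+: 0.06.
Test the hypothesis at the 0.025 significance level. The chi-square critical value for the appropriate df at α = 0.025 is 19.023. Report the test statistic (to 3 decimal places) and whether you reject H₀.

6.429; do not reject

Expected counts E_i = n·p_i: 206×0.06 = 12.36, 206×0.15 = 30.9, 206×0.10 = 20.6, 206×0.07 = 14.42, 206×0.15 = 30.9, 206×0.07 = 14.42, 206×0.06 = 12.36, 206×0.14 = 28.84, 206×0.14 = 28.84, 206×0.06 = 12.36.
cat         O        E   (O−E)²/E
0          13    12.36     0.0331
1          36     30.9     0.8417
2          17     20.6     0.6291
3          13    14.42     0.1398
4          31     30.9     0.0003
5           7    14.42     3.8181
6          15    12.36     0.5639
7          30    28.84     0.0467
8          32    28.84     0.3462
9+         12    12.36     0.0105
Sum = 6.429
df = 9. Since 6.429 < 19.023, we do not reject H₀.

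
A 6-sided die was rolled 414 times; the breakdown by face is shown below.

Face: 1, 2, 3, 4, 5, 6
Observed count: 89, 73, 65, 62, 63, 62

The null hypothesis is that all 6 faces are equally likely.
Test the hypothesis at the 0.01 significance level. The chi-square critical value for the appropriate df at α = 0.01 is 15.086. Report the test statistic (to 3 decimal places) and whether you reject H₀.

8.203; do not reject

Under H₀ each category has probability 1/6, so each expected count is 414/6 = 69.
1: (89 − 69)²/69 = 400/69 = 5.7971
2: (73 − 69)²/69 = 16/69 = 0.2319
3: (65 − 69)²/69 = 16/69 = 0.2319
4: (62 − 69)²/69 = 49/69 = 0.7101
5: (63 − 69)²/69 = 36/69 = 0.5217
6: (62 − 69)²/69 = 49/69 = 0.7101
Sum = 8.203
df = 5. Since 8.203 < 15.086, we do not reject H₀.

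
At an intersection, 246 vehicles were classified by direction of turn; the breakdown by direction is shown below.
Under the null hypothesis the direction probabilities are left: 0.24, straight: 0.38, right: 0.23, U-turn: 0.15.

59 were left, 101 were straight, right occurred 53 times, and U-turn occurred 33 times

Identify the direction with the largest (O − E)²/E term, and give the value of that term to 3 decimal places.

Expected counts E_i = n·p_i: 246×0.24 = 59.04, 246×0.38 = 93.48, 246×0.23 = 56.58, 246×0.15 = 36.9.
χ² = (59−59.04)²/59.04 + (101−93.48)²/93.48 + (53−56.58)²/56.58 + (33−36.9)²/36.9
   = 0.0000 + 0.6049 + 0.2265 + 0.4122
The largest term is for straight: 0.605.

straight, 0.605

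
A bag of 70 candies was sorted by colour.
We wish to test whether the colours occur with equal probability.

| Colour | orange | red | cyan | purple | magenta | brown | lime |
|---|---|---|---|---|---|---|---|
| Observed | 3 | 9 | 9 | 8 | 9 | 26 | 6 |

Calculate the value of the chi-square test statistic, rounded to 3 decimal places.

Under H₀ each category has probability 1/7, so each expected count is 70/7 = 10.
χ² = (3−10)²/10 + (9−10)²/10 + (9−10)²/10 + (8−10)²/10 + (9−10)²/10 + (26−10)²/10 + (6−10)²/10
   = 4.9000 + 0.1000 + 0.1000 + 0.4000 + 0.1000 + 25.6000 + 1.6000
Sum = 32.800

32.800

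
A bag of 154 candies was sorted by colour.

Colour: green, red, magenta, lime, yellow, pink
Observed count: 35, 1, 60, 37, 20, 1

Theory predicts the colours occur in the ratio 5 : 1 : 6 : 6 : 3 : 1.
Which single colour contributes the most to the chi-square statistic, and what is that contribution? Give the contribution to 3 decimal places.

Ratio total = 22. Expected counts: 154×5/22 = 35, 154×1/22 = 7, 154×6/22 = 42, 154×6/22 = 42, 154×3/22 = 21, 154×1/22 = 7.
χ² = (35−35)²/35 + (1−7)²/7 + (60−42)²/42 + (37−42)²/42 + (20−21)²/21 + (1−7)²/7
   = 0.0000 + 5.1429 + 7.7143 + 0.5952 + 0.0476 + 5.1429
The largest term is for magenta: 7.714.

magenta, 7.714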